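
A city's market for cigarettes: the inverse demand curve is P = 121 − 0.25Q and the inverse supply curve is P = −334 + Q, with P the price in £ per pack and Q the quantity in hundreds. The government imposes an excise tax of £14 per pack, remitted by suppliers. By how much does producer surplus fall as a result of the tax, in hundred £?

Producer surplus falls by £4014.08 hundred.

Rewrite in direct form: Qd = 484 − 4P and Qs = P + 334.
Before the tax: set 484 − 4P = P + 334 → P* = £30, Q* = 364.
With the tax collected from suppliers, supply shifts: Qs = (P − 14) + 334.
New equilibrium: buyers pay £32.8, suppliers receive £18.8, Q = 352.8. (Wedge: Pb − Ps = 14.)
ΔPS is the trapezoid between Q = 352.8 and Q = 364 of height £11.2: ½ · (364 + 352.8) · 11.2 = £4014.08.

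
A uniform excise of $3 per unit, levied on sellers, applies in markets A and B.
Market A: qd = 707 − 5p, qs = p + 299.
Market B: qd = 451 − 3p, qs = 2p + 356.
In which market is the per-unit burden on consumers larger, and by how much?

Market A: pre-tax p* = $68, q* = 367; post-tax q = 364.5; per-unit burden on consumers = $0.5.
Market B: pre-tax p* = $19, q* = 394; post-tax q = 390.4; per-unit burden on consumers = $1.2.
Difference: $0.5 vs $1.2 → market B is larger by $0.7.

Market B, by $0.7.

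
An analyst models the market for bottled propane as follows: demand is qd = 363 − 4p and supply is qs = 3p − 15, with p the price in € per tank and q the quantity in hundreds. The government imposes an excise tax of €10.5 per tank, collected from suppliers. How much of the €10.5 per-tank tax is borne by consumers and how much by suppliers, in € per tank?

Consumers bear €4.5 per tank; suppliers bear €6 per tank.

Before the tax: set 363 − 4p = 3p − 15 → p* = €54, q* = 147.
With the tax collected from suppliers, supply shifts: qs = 3(p − 10.5) − 15.
Solving gives q = 129 with consumers paying €58.5 and suppliers receiving €48 (the €10.5 wedge).
Burden on consumers: €4.5; on suppliers: €6. (They sum to €10.5.)
The less price-elastic side of the market bears the larger share of a per-unit tax.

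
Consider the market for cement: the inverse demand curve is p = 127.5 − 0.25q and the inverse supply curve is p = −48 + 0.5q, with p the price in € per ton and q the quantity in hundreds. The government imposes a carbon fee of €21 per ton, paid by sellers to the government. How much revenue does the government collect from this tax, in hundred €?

Inverting to q(p) form: qd = 510 − 4p; qs = 2p + 96.
Before the tax: set 510 − 4p = 2p + 96 → p* = €69, q* = 234.
With the tax collected from sellers, supply shifts: qs = 2(p − 21) + 96.
New equilibrium: consumers pay €76, sellers receive €55, q = 206. (Wedge: pb − ps = 21.)
Revenue = t · Q = 21 · 206 = €4326.

Tax revenue = €4326 hundred.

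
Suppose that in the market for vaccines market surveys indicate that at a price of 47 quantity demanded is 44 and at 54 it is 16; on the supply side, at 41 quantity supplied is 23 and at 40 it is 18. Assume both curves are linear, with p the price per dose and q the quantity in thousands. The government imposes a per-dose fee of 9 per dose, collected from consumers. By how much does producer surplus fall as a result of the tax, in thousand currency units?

Producer surplus falls by 152 thousand.

Demand slope: (16 − 44)/(54 − 47) = -4, so qd = 232 − 4p.
Supply slope: (18 − 23)/(40 − 41) = 5, so qs = 5p − 182.
Without the tax, 232 − 4p = 5p − 182 gives 9p = 414, so p* = 46 and q* = 48.
With the tax collected from consumers, demand (in seller-price terms) shifts: qd = 232 − 4(p + 9).
New equilibrium: consumers pay 51, sellers receive 42, q = 28. (Wedge: pb − ps = 9.)
ΔPS is the trapezoid between Q = 28 and Q = 48 of height 4: ½ · (48 + 28) · 4 = 152.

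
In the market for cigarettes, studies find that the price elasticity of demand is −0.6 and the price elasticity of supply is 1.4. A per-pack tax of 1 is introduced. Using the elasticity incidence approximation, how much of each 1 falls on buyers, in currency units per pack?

Incidence ratio: buyers' share ≈ εs / (εs + |εd|) = 1.4 / (1.4 + 0.6) = 0.7.
So buyers bear ≈ 0.7 × 1 = 0.7; suppliers bear 0.3.

Buyers bear ≈ 0.7 per pack.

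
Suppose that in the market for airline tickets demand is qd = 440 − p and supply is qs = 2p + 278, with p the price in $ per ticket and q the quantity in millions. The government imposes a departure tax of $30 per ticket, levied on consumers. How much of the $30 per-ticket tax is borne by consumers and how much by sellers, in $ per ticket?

Consumers bear $20 per ticket; sellers bear $10 per ticket.

Without the tax, 440 − p = 2p + 278 gives 3p = 162, so p* = $54 and q* = 386.
With the tax collected from consumers, demand (in seller-price terms) shifts: qd = 440 − (p + 30).
New equilibrium: consumers pay $74, sellers receive $44, q = 366. (Wedge: pb − ps = 30.)
Burden on consumers: $20; on sellers: $10. (They sum to $30.)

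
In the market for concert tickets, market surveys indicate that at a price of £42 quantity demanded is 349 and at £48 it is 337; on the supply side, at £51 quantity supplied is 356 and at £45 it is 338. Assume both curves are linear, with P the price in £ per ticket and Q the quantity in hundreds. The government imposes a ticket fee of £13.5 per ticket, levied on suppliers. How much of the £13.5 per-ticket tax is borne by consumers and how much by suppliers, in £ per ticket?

Demand slope: (337 − 349)/(48 − 42) = -2, so Qd = 433 − 2P.
Supply slope: (338 − 356)/(45 − 51) = 3, so Qs = 3P + 203.
Before the tax: set 433 − 2P = 3P + 203 → P* = £46, Q* = 341.
With the tax collected from suppliers, supply shifts: Qs = 3(P − 13.5) + 203.
New equilibrium: consumers pay £54.1, suppliers receive £40.6, Q = 324.8. (Wedge: Pb − Ps = 13.5.)
Burden on consumers: £8.1; on suppliers: £5.4. (They sum to £13.5.)
The less price-elastic side of the market bears the larger share of a per-unit tax.

Consumers bear £8.1 per ticket; suppliers bear £5.4 per ticket.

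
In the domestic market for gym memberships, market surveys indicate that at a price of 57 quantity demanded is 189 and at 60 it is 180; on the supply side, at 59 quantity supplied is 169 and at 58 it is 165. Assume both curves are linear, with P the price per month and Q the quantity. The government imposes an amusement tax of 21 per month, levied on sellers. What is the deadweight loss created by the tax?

Deadweight loss = 378.

Demand slope: (180 − 189)/(60 − 57) = -3, so Qd = 360 − 3P.
Supply slope: (165 − 169)/(58 − 59) = 4, so Qs = 4P − 67.
Without the tax, 360 − 3P = 4P − 67 gives 7P = 427, so P* = 61 and Q* = 177.
With the tax collected from sellers, supply shifts: Qs = 4(P − 21) − 67.
Solving gives Q = 141 with consumers paying 73 and sellers receiving 52 (the 21 wedge).
Quantity falls by |ΔQ| = |177 − 141| = 36.
DWL = ½ · t · |ΔQ| = ½ · 21 · 36 = 378.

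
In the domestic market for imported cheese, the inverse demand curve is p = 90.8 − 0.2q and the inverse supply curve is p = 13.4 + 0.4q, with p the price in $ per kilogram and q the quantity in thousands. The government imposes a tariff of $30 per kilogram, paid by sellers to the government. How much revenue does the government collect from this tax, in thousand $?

Tax revenue = $2370 thousand.

Inverting to q(p) form: qd = 454 − 5p; qs = 2.5p − 33.5.
Without the tax, 454 − 5p = 2.5p − 33.5 gives 7.5p = 487.5, so p* = $65 and q* = 129.
With the tax collected from sellers, supply shifts: qs = 2.5(p − 30) − 33.5.
Solving gives q = 79 with buyers paying $75 and sellers receiving $45 (the $30 wedge).
Revenue = t · Q = 30 · 79 = $2370.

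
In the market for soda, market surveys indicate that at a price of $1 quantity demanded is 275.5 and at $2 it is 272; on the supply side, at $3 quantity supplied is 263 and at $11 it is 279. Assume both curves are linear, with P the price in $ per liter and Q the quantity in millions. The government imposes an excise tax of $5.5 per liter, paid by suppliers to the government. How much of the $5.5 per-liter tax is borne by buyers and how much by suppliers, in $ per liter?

Buyers bear $2 per liter; suppliers bear $3.5 per liter.

Demand slope: (272 − 275.5)/(2 − 1) = -3.5, so Qd = 279 − 3.5P.
Supply slope: (279 − 263)/(11 − 3) = 2, so Qs = 2P + 257.
Without the tax, 279 − 3.5P = 2P + 257 gives 5.5P = 22, so P* = $4 and Q* = 265.
With the tax collected from suppliers, supply shifts: Qs = 2(P − 5.5) + 257.
New equilibrium: buyers pay $6, suppliers receive $0.5, Q = 258. (Wedge: Pb − Ps = 5.5.)
Burden on buyers: $2; on suppliers: $3.5. (They sum to $5.5.)
The less price-elastic side of the market bears the larger share of a per-unit tax.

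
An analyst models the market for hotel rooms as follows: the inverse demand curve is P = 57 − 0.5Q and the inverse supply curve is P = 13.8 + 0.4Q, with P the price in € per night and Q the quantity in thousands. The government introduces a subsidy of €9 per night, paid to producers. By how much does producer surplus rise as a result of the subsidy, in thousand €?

Inverting to Q(P) form: Qd = 114 − 2P; Qs = 2.5P − 34.5.
Before the subsidy: set 114 − 2P = 2.5P − 34.5 → P* = €33, Q* = 48.
With a per-unit subsidy paid to producers, each receives P + 9 per unit sold, so supply becomes Qs = 2.5(P + 9) − 34.5.
New equilibrium: consumers pay €28, producers receive €37, Q = 58. (Wedge: Pb − Ps = −9.)
ΔPS is the trapezoid between Q = 58 and Q = 48 of height €4: ½ · (48 + 58) · 4 = €212.

Producer surplus rises by €212 thousand.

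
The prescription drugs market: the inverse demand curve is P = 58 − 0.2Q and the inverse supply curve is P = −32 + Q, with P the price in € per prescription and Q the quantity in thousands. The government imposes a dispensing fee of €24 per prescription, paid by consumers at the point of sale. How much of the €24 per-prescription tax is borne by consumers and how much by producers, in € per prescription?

Consumers bear €4 per prescription; producers bear €20 per prescription.

Rewrite in direct form: Qd = 290 − 5P and Qs = P + 32.
Before the tax: set 290 − 5P = P + 32 → P* = €43, Q* = 75.
With the tax collected from consumers, demand (in seller-price terms) shifts: Qd = 290 − 5(P + 24).
New equilibrium: consumers pay €47, producers receive €23, Q = 55. (Wedge: Pb − Ps = 24.)
Burden on consumers: €4; on producers: €20. (They sum to €24.)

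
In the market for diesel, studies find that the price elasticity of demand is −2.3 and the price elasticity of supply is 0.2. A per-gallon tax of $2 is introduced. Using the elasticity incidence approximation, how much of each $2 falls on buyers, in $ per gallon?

Incidence ratio: buyers' share ≈ εs / (εs + |εd|) = 0.2 / (0.2 + 2.3) = 0.08.
So buyers bear ≈ 0.08 × $2 = $0.16; sellers bear $1.84.

Buyers bear ≈ $0.16 per gallon.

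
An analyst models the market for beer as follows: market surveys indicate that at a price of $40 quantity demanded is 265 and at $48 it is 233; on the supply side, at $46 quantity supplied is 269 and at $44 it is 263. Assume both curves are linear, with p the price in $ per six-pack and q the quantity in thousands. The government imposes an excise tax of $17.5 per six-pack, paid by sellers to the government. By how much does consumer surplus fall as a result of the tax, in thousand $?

Demand slope: (233 − 265)/(48 − 40) = -4, so qd = 425 − 4p.
Supply slope: (263 − 269)/(44 − 46) = 3, so qs = 3p + 131.
Before the tax: set 425 − 4p = 3p + 131 → p* = $42, q* = 257.
With the tax collected from sellers, supply shifts: qs = 3(p − 17.5) + 131.
New equilibrium: buyers pay $49.5, sellers receive $32, q = 227. (Wedge: pb − ps = 17.5.)
ΔCS is the trapezoid between Q = 227 and Q = 257 of height $7.5: ½ · (257 + 227) · 7.5 = $1815.

Consumer surplus falls by $1815 thousand.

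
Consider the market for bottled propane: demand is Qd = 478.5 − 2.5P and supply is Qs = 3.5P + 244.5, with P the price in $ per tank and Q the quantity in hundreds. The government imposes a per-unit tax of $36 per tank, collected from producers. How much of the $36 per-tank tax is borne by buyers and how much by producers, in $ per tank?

Buyers bear $21 per tank; producers bear $15 per tank.

Before the tax: set 478.5 − 2.5P = 3.5P + 244.5 → P* = $39, Q* = 381.
With the tax collected from producers, supply shifts: Qs = 3.5(P − 36) + 244.5.
Solving gives Q = 328.5 with buyers paying $60 and producers receiving $24 (the $36 wedge).
Burden on buyers: $21; on producers: $15. (They sum to $36.)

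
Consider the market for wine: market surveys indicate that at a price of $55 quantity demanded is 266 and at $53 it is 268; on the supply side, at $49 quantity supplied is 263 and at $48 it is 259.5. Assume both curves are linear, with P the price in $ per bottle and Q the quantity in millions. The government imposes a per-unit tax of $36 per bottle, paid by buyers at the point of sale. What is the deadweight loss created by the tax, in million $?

Deadweight loss = $504 million.

Demand slope: (268 − 266)/(53 − 55) = -1, so Qd = 321 − P.
Supply slope: (259.5 − 263)/(48 − 49) = 3.5, so Qs = 3.5P + 91.5.
Before the tax: set 321 − P = 3.5P + 91.5 → P* = $51, Q* = 270.
With the tax collected from buyers, demand (in seller-price terms) shifts: Qd = 321 − (P + 36).
Solving gives Q = 242 with buyers paying $79 and suppliers receiving $43 (the $36 wedge).
Quantity falls by |ΔQ| = |270 − 242| = 28.
DWL = ½ · t · |ΔQ| = ½ · 36 · 28 = $504.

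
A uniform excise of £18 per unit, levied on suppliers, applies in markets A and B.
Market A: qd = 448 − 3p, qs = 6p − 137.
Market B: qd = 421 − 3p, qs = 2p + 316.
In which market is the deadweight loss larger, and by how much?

Market A, by £129.6.

Market A: pre-tax p* = £65, q* = 253; post-tax q = 217; deadweight loss = £324.
Market B: pre-tax p* = £21, q* = 358; post-tax q = 336.4; deadweight loss = £194.4.
Difference: £324 vs £194.4 → market A is larger by £129.6.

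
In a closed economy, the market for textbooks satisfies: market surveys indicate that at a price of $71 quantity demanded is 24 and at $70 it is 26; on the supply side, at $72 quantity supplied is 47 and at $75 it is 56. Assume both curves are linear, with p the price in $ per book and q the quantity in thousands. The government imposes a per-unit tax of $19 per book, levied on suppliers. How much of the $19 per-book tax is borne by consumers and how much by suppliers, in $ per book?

Demand slope: (26 − 24)/(70 − 71) = -2, so qd = 166 − 2p.
Supply slope: (56 − 47)/(75 − 72) = 3, so qs = 3p − 169.
Without the tax, 166 − 2p = 3p − 169 gives 5p = 335, so p* = $67 and q* = 32.
With the tax collected from suppliers, supply shifts: qs = 3(p − 19) − 169.
New equilibrium: consumers pay $78.4, suppliers receive $59.4, q = 9.2. (Wedge: pb − ps = 19.)
Burden on consumers: $11.4; on suppliers: $7.6. (They sum to $19.)
The less price-elastic side of the market bears the larger share of a per-unit tax.

Consumers bear $11.4 per book; suppliers bear $7.6 per book.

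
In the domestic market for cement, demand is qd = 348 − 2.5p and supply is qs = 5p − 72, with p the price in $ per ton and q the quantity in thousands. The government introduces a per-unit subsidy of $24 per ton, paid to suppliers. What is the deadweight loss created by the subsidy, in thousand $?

Before the subsidy: set 348 − 2.5p = 5p − 72 → p* = $56, q* = 208.
With a per-unit subsidy paid to suppliers, each receives p + 24 per unit sold, so supply becomes qs = 5(p + 24) − 72.
Solving gives q = 248 with consumers paying $40 and suppliers receiving $64 (the $24 wedge).
Quantity rises by |ΔQ| = |208 − 248| = 40.
DWL = ½ · t · |ΔQ| = ½ · 24 · 40 = $480.

Deadweight loss = $480 thousand.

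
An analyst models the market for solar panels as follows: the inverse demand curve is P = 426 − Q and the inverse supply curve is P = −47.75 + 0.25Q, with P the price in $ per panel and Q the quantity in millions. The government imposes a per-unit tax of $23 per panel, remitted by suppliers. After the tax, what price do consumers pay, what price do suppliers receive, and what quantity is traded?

Rewrite in direct form: Qd = 426 − P and Qs = 4P + 191.
Before the tax: set 426 − P = 4P + 191 → P* = $47, Q* = 379.
With the tax collected from suppliers, supply shifts: Qs = 4(P − 23) + 191.
New equilibrium: consumers pay $65.4, suppliers receive $42.4, Q = 360.6. (Wedge: Pb − Ps = 23.)
The less price-elastic side of the market bears the larger share of a per-unit tax.

Consumers pay $65.4; suppliers receive $42.4; quantity = 360.6.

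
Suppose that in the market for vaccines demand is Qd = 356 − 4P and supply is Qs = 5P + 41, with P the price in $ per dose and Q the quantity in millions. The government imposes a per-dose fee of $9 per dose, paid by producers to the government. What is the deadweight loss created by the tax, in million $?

Deadweight loss = $90 million.

Without the tax, 356 − 4P = 5P + 41 gives 9P = 315, so P* = $35 and Q* = 216.
With the tax collected from producers, supply shifts: Qs = 5(P − 9) + 41.
New equilibrium: consumers pay $40, producers receive $31, Q = 196. (Wedge: Pb − Ps = 9.)
Quantity falls by |ΔQ| = |216 − 196| = 20.
DWL = ½ · t · |ΔQ| = ½ · 9 · 20 = $90.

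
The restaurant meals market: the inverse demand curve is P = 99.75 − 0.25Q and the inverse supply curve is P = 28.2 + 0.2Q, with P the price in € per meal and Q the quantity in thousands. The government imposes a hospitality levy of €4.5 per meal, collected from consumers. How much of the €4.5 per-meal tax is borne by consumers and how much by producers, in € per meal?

Consumers bear €2.5 per meal; producers bear €2 per meal.

Rewrite in direct form: Qd = 399 − 4P and Qs = 5P − 141.
Without the tax, 399 − 4P = 5P − 141 gives 9P = 540, so P* = €60 and Q* = 159.
With the tax collected from consumers, demand (in seller-price terms) shifts: Qd = 399 − 4(P + 4.5).
Solving gives Q = 149 with consumers paying €62.5 and producers receiving €58 (the €4.5 wedge).
Burden on consumers: €2.5; on producers: €2. (They sum to €4.5.)
The less price-elastic side of the market bears the larger share of a per-unit tax.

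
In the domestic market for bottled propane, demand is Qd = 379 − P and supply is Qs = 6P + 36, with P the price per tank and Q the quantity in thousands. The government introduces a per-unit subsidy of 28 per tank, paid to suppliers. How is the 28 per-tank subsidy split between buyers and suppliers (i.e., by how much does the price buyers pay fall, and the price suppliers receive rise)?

Buyers gain 24 per tank; suppliers gain 4 per tank.

Without the subsidy, 379 − P = 6P + 36 gives 7P = 343, so P* = 49 and Q* = 330.
With a per-unit subsidy paid to suppliers, each receives P + 28 per unit sold, so supply becomes Qs = 6(P + 28) + 36.
New equilibrium: buyers pay 25, suppliers receive 53, Q = 354. (Wedge: Pb − Ps = −28.)
Gain to buyers: 24; to suppliers: 4. (They sum to 28.)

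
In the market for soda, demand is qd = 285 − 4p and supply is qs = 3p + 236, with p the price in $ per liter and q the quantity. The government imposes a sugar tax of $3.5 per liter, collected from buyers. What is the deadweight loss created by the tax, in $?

Before the tax: set 285 − 4p = 3p + 236 → p* = $7, q* = 257.
With the tax collected from buyers, demand (in seller-price terms) shifts: qd = 285 − 4(p + 3.5).
Solving gives q = 251 with buyers paying $8.5 and sellers receiving $5 (the $3.5 wedge).
Quantity falls by |ΔQ| = |257 − 251| = 6.
DWL = ½ · t · |ΔQ| = ½ · 3.5 · 6 = $10.5.

Deadweight loss = $10.5.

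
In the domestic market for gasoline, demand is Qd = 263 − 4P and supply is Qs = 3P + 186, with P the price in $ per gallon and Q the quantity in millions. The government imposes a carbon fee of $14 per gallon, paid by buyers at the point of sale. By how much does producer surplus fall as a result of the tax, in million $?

Without the tax, 263 − 4P = 3P + 186 gives 7P = 77, so P* = $11 and Q* = 219.
With the tax collected from buyers, demand (in seller-price terms) shifts: Qd = 263 − 4(P + 14).
Solving gives Q = 195 with buyers paying $17 and sellers receiving $3 (the $14 wedge).
ΔPS is the trapezoid between Q = 195 and Q = 219 of height $8: ½ · (219 + 195) · 8 = $1656.

Producer surplus falls by $1656 million.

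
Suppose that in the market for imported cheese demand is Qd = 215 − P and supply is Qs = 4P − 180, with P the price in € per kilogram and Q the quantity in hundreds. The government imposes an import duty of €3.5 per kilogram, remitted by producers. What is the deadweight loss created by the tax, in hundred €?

Without the tax, 215 − P = 4P − 180 gives 5P = 395, so P* = €79 and Q* = 136.
With the tax collected from producers, supply shifts: Qs = 4(P − 3.5) − 180.
New equilibrium: consumers pay €81.8, producers receive €78.3, Q = 133.2. (Wedge: Pb − Ps = 3.5.)
Quantity falls by |ΔQ| = |136 − 133.2| = 2.8.
DWL = ½ · t · |ΔQ| = ½ · 3.5 · 2.8 = €4.9.

Deadweight loss = €4.9 hundred.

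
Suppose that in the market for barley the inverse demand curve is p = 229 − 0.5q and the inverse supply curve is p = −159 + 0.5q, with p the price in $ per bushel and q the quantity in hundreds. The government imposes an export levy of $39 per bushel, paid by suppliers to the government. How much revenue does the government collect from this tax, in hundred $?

Inverting to q(p) form: qd = 458 − 2p; qs = 2p + 318.
Without the tax, 458 − 2p = 2p + 318 gives 4p = 140, so p* = $35 and q* = 388.
With the tax collected from suppliers, supply shifts: qs = 2(p − 39) + 318.
New equilibrium: consumers pay $54.5, suppliers receive $15.5, q = 349. (Wedge: pb − ps = 39.)
Revenue = t · Q = 39 · 349 = $13611.

Tax revenue = $13611 hundred.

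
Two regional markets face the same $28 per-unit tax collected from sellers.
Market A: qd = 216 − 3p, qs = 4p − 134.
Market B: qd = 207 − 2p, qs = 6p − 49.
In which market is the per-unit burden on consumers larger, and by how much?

Market A: pre-tax p* = $50, q* = 66; post-tax q = 18; per-unit burden on consumers = $16.
Market B: pre-tax p* = $32, q* = 143; post-tax q = 101; per-unit burden on consumers = $21.
Difference: $16 vs $21 → market B is larger by $5.

Market B, by $5.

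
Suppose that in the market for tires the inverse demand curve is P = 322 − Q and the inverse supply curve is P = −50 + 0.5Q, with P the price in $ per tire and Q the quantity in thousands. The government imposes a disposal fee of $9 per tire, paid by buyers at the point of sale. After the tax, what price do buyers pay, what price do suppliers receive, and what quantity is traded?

Buyers pay $80; suppliers receive $71; quantity = 242.

Inverting to Q(P) form: Qd = 322 − P; Qs = 2P + 100.
Before the tax: set 322 − P = 2P + 100 → P* = $74, Q* = 248.
With the tax collected from buyers, demand (in seller-price terms) shifts: Qd = 322 − (P + 9).
New equilibrium: buyers pay $80, suppliers receive $71, Q = 242. (Wedge: Pb − Ps = 9.)
The less price-elastic side of the market bears the larger share of a per-unit tax.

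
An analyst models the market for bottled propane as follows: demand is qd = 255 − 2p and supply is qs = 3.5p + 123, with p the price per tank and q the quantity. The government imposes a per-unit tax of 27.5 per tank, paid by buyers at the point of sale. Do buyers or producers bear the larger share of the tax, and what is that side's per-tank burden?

Without the tax, 255 − 2p = 3.5p + 123 gives 5.5p = 132, so p* = 24 and q* = 207.
With the tax collected from buyers, demand (in seller-price terms) shifts: qd = 255 − 2(p + 27.5).
New equilibrium: buyers pay 41.5, producers receive 14, q = 172. (Wedge: pb − ps = 27.5.)
Per-tank burden: buyers 17.5, producers 10.
Buyers take the larger share because demand is less price-elastic here (demand slope 2 vs supply slope 3.5).
The less price-elastic side of the market bears the larger share of a per-unit tax.

Buyers bear the larger share: 17.5 per tank.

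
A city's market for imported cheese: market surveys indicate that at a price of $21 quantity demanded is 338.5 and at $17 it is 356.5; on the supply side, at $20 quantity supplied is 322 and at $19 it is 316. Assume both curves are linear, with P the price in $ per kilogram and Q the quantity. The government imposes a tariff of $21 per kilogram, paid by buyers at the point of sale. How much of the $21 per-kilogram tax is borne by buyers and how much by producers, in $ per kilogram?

Buyers bear $12 per kilogram; producers bear $9 per kilogram.

Demand slope: (356.5 − 338.5)/(17 − 21) = -4.5, so Qd = 433 − 4.5P.
Supply slope: (316 − 322)/(19 − 20) = 6, so Qs = 6P + 202.
Before the tax: set 433 − 4.5P = 6P + 202 → P* = $22, Q* = 334.
With the tax collected from buyers, demand (in seller-price terms) shifts: Qd = 433 − 4.5(P + 21).
New equilibrium: buyers pay $34, producers receive $13, Q = 280. (Wedge: Pb − Ps = 21.)
Burden on buyers: $12; on producers: $9. (They sum to $21.)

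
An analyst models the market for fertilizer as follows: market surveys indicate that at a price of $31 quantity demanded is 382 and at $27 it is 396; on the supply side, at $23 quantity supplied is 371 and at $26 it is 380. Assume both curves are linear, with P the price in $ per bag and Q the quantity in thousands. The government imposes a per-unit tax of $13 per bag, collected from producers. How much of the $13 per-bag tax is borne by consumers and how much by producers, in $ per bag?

Consumers bear $6 per bag; producers bear $7 per bag.

Demand slope: (396 − 382)/(27 − 31) = -3.5, so Qd = 490.5 − 3.5P.
Supply slope: (380 − 371)/(26 − 23) = 3, so Qs = 3P + 302.
Before the tax: set 490.5 − 3.5P = 3P + 302 → P* = $29, Q* = 389.
With the tax collected from producers, supply shifts: Qs = 3(P − 13) + 302.
Solving gives Q = 368 with consumers paying $35 and producers receiving $22 (the $13 wedge).
Burden on consumers: $6; on producers: $7. (They sum to $13.)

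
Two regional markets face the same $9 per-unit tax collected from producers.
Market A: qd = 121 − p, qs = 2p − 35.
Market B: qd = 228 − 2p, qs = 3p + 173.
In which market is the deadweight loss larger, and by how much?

Market A: pre-tax p* = $52, q* = 69; post-tax q = 63; deadweight loss = $27.
Market B: pre-tax p* = $11, q* = 206; post-tax q = 195.2; deadweight loss = $48.6.
Difference: $27 vs $48.6 → market B is larger by $21.6.

Market B, by $21.6.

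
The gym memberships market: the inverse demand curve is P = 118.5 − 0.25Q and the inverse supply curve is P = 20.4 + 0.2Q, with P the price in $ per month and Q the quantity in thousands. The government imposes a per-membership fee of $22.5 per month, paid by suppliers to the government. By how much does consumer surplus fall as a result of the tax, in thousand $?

Rewrite in direct form: Qd = 474 − 4P and Qs = 5P − 102.
Before the tax: set 474 − 4P = 5P − 102 → P* = $64, Q* = 218.
With the tax collected from suppliers, supply shifts: Qs = 5(P − 22.5) − 102.
New equilibrium: buyers pay $76.5, suppliers receive $54, Q = 168. (Wedge: Pb − Ps = 22.5.)
ΔCS is the trapezoid between Q = 168 and Q = 218 of height $12.5: ½ · (218 + 168) · 12.5 = $2412.5.

Consumer surplus falls by $2412.5 thousand.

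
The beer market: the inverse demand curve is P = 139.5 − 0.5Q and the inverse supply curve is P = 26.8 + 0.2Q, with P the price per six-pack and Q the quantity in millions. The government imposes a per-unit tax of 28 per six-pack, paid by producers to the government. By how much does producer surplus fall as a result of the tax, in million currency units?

Rewrite in direct form: Qd = 279 − 2P and Qs = 5P − 134.
Without the tax, 279 − 2P = 5P − 134 gives 7P = 413, so P* = 59 and Q* = 161.
With the tax collected from producers, supply shifts: Qs = 5(P − 28) − 134.
Solving gives Q = 121 with consumers paying 79 and producers receiving 51 (the 28 wedge).
ΔPS is the trapezoid between Q = 121 and Q = 161 of height 8: ½ · (161 + 121) · 8 = 1128.

Producer surplus falls by 1128 million.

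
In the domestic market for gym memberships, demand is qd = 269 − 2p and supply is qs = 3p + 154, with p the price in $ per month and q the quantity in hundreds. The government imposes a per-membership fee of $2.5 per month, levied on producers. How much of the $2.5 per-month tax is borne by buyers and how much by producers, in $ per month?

Buyers bear $1.5 per month; producers bear $1 per month.

Before the tax: set 269 − 2p = 3p + 154 → p* = $23, q* = 223.
With the tax collected from producers, supply shifts: qs = 3(p − 2.5) + 154.
New equilibrium: buyers pay $24.5, producers receive $22, q = 220. (Wedge: pb − ps = 2.5.)
Burden on buyers: $1.5; on producers: $1. (They sum to $2.5.)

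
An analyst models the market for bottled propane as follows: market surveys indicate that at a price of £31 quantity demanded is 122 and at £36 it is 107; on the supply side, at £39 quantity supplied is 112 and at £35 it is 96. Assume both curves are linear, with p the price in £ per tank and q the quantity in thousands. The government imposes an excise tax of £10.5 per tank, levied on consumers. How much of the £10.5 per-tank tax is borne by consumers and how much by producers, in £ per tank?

Consumers bear £6 per tank; producers bear £4.5 per tank.

Demand slope: (107 − 122)/(36 − 31) = -3, so qd = 215 − 3p.
Supply slope: (96 − 112)/(35 − 39) = 4, so qs = 4p − 44.
Before the tax: set 215 − 3p = 4p − 44 → p* = £37, q* = 104.
With the tax collected from consumers, demand (in seller-price terms) shifts: qd = 215 − 3(p + 10.5).
New equilibrium: consumers pay £43, producers receive £32.5, q = 86. (Wedge: pb − ps = 10.5.)
Burden on consumers: £6; on producers: £4.5. (They sum to £10.5.)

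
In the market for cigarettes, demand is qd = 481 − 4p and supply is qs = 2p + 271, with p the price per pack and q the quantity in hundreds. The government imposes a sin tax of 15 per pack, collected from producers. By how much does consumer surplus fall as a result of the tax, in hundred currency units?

Consumer surplus falls by 1655 hundred.

Before the tax: set 481 − 4p = 2p + 271 → p* = 35, q* = 341.
With the tax collected from producers, supply shifts: qs = 2(p − 15) + 271.
New equilibrium: buyers pay 40, producers receive 25, q = 321. (Wedge: pb − ps = 15.)
ΔCS is the trapezoid between Q = 321 and Q = 341 of height 5: ½ · (341 + 321) · 5 = 1655.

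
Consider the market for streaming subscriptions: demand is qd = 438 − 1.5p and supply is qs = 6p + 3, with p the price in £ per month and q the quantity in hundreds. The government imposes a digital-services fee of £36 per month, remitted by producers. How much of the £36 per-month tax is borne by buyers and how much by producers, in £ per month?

Buyers bear £28.8 per month; producers bear £7.2 per month.

Before the tax: set 438 − 1.5p = 6p + 3 → p* = £58, q* = 351.
With the tax collected from producers, supply shifts: qs = 6(p − 36) + 3.
Solving gives q = 307.8 with buyers paying £86.8 and producers receiving £50.8 (the £36 wedge).
Burden on buyers: £28.8; on producers: £7.2. (They sum to £36.)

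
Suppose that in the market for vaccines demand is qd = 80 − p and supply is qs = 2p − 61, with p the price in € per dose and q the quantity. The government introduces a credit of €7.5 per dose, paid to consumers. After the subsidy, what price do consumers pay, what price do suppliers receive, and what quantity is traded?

Without the subsidy, 80 − p = 2p − 61 gives 3p = 141, so p* = €47 and q* = 33.
With a per-unit subsidy paid to consumers, each effectively pays p − 7.5, so demand becomes qd = 80 − (p − 7.5).
New equilibrium: consumers pay €42, suppliers receive €49.5, q = 38. (Wedge: pb − ps = −7.5.)

Consumers pay €42; suppliers receive €49.5; quantity = 38.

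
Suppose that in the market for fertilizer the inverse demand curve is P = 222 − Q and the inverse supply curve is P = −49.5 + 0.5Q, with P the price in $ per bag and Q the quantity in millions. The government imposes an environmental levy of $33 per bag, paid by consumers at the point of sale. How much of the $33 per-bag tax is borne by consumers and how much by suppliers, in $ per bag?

Inverting to Q(P) form: Qd = 222 − P; Qs = 2P + 99.
Without the tax, 222 − P = 2P + 99 gives 3P = 123, so P* = $41 and Q* = 181.
With the tax collected from consumers, demand (in seller-price terms) shifts: Qd = 222 − (P + 33).
Solving gives Q = 159 with consumers paying $63 and suppliers receiving $30 (the $33 wedge).
Burden on consumers: $22; on suppliers: $11. (They sum to $33.)
The less price-elastic side of the market bears the larger share of a per-unit tax.

Consumers bear $22 per bag; suppliers bear $11 per bag.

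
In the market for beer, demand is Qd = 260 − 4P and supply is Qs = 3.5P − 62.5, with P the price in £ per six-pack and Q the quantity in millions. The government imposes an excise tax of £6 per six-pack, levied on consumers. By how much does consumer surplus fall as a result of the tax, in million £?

Consumer surplus falls by £230.72 million.

Without the tax, 260 − 4P = 3.5P − 62.5 gives 7.5P = 322.5, so P* = £43 and Q* = 88.
With the tax collected from consumers, demand (in seller-price terms) shifts: Qd = 260 − 4(P + 6).
Solving gives Q = 76.8 with consumers paying £45.8 and sellers receiving £39.8 (the £6 wedge).
ΔCS is the trapezoid between Q = 76.8 and Q = 88 of height £2.8: ½ · (88 + 76.8) · 2.8 = £230.72.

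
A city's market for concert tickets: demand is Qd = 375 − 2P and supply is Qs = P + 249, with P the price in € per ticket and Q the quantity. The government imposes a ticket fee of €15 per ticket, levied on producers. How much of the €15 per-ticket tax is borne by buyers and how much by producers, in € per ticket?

Without the tax, 375 − 2P = P + 249 gives 3P = 126, so P* = €42 and Q* = 291.
With the tax collected from producers, supply shifts: Qs = (P − 15) + 249.
Solving gives Q = 281 with buyers paying €47 and producers receiving €32 (the €15 wedge).
Burden on buyers: €5; on producers: €10. (They sum to €15.)

Buyers bear €5 per ticket; producers bear €10 per ticket.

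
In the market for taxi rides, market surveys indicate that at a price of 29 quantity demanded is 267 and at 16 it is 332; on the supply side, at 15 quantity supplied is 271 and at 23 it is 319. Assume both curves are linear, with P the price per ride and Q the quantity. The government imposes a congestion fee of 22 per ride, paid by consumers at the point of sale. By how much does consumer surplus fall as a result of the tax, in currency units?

Consumer surplus falls by 3324.

Demand slope: (332 − 267)/(16 − 29) = -5, so Qd = 412 − 5P.
Supply slope: (319 − 271)/(23 − 15) = 6, so Qs = 6P + 181.
Before the tax: set 412 − 5P = 6P + 181 → P* = 21, Q* = 307.
With the tax collected from consumers, demand (in seller-price terms) shifts: Qd = 412 − 5(P + 22).
New equilibrium: consumers pay 33, suppliers receive 11, Q = 247. (Wedge: Pb − Ps = 22.)
ΔCS is the trapezoid between Q = 247 and Q = 307 of height 12: ½ · (307 + 247) · 12 = 3324.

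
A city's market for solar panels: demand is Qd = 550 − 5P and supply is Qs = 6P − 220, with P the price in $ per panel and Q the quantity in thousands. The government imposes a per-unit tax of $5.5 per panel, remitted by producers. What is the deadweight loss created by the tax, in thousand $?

Before the tax: set 550 − 5P = 6P − 220 → P* = $70, Q* = 200.
With the tax collected from producers, supply shifts: Qs = 6(P − 5.5) − 220.
New equilibrium: consumers pay $73, producers receive $67.5, Q = 185. (Wedge: Pb − Ps = 5.5.)
Quantity falls by |ΔQ| = |200 − 185| = 15.
DWL = ½ · t · |ΔQ| = ½ · 5.5 · 15 = $41.25.

Deadweight loss = $41.25 thousand.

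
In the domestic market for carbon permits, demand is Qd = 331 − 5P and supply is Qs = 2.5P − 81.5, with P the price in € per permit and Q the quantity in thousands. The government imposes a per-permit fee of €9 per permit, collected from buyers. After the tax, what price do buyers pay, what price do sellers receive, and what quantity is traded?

Buyers pay €58; sellers receive €49; quantity = 41.

Before the tax: set 331 − 5P = 2.5P − 81.5 → P* = €55, Q* = 56.
With the tax collected from buyers, demand (in seller-price terms) shifts: Qd = 331 − 5(P + 9).
New equilibrium: buyers pay €58, sellers receive €49, Q = 41. (Wedge: Pb − Ps = 9.)
The less price-elastic side of the market bears the larger share of a per-unit tax.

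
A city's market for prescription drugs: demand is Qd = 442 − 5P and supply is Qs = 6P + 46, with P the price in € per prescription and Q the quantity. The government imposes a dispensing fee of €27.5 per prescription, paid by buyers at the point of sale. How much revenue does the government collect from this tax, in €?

Before the tax: set 442 − 5P = 6P + 46 → P* = €36, Q* = 262.
With the tax collected from buyers, demand (in seller-price terms) shifts: Qd = 442 − 5(P + 27.5).
Solving gives Q = 187 with buyers paying €51 and producers receiving €23.5 (the €27.5 wedge).
Revenue = t · Q = 27.5 · 187 = €5142.5.

Tax revenue = €5142.5.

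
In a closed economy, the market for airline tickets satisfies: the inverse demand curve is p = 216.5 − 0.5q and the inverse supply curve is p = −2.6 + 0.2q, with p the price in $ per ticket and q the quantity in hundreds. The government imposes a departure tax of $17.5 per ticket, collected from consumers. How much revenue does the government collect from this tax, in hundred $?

Inverting to q(p) form: qd = 433 − 2p; qs = 5p + 13.
Without the tax, 433 − 2p = 5p + 13 gives 7p = 420, so p* = $60 and q* = 313.
With the tax collected from consumers, demand (in seller-price terms) shifts: qd = 433 − 2(p + 17.5).
Solving gives q = 288 with consumers paying $72.5 and suppliers receiving $55 (the $17.5 wedge).
Revenue = t · Q = 17.5 · 288 = $5040.

Tax revenue = $5040 hundred.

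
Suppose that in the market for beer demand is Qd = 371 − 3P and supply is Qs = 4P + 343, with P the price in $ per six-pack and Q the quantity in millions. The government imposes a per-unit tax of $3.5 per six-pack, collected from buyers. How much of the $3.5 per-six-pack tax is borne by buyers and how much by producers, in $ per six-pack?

Buyers bear $2 per six-pack; producers bear $1.5 per six-pack.

Before the tax: set 371 − 3P = 4P + 343 → P* = $4, Q* = 359.
With the tax collected from buyers, demand (in seller-price terms) shifts: Qd = 371 − 3(P + 3.5).
Solving gives Q = 353 with buyers paying $6 and producers receiving $2.5 (the $3.5 wedge).
Burden on buyers: $2; on producers: $1.5. (They sum to $3.5.)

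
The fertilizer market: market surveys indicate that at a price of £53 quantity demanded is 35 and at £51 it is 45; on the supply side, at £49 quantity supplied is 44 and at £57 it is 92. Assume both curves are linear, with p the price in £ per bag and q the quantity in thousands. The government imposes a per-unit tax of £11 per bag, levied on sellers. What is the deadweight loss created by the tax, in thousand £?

Deadweight loss = £165 thousand.

Demand slope: (45 − 35)/(51 − 53) = -5, so qd = 300 − 5p.
Supply slope: (92 − 44)/(57 − 49) = 6, so qs = 6p − 250.
Before the tax: set 300 − 5p = 6p − 250 → p* = £50, q* = 50.
With the tax collected from sellers, supply shifts: qs = 6(p − 11) − 250.
New equilibrium: buyers pay £56, sellers receive £45, q = 20. (Wedge: pb − ps = 11.)
Quantity falls by |ΔQ| = |50 − 20| = 30.
DWL = ½ · t · |ΔQ| = ½ · 11 · 30 = £165.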